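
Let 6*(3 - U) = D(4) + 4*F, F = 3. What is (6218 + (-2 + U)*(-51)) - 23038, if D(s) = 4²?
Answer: -16633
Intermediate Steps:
D(s) = 16
U = -5/3 (U = 3 - (16 + 4*3)/6 = 3 - (16 + 12)/6 = 3 - ⅙*28 = 3 - 14/3 = -5/3 ≈ -1.6667)
(6218 + (-2 + U)*(-51)) - 23038 = (6218 + (-2 - 5/3)*(-51)) - 23038 = (6218 - 11/3*(-51)) - 23038 = (6218 + 187) - 23038 = 6405 - 23038 = -16633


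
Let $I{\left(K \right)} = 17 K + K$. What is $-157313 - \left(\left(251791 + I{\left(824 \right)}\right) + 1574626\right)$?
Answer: $-1998562$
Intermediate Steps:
$I{\left(K \right)} = 18 K$
$-157313 - \left(\left(251791 + I{\left(824 \right)}\right) + 1574626\right) = -157313 - \left(\left(251791 + 18 \cdot 824\right) + 1574626\right) = -157313 - \left(\left(251791 + 14832\right) + 1574626\right) = -157313 - \left(266623 + 1574626\right) = -157313 - 1841249 = -1998562$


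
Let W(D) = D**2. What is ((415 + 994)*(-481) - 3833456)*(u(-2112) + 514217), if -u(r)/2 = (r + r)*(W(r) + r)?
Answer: -169915351803117305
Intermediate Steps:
u(r) = -4*r*(r + r**2) (u(r) = -2*(r + r)*(r**2 + r) = -2*2*r*(r + r**2) = -4*r*(r + r**2))
((415 + 994)*(-481) - 3833456)*(u(-2112) + 514217) = ((415 + 994)*(-481) - 3833456)*(-4*(-2112)**2*(1 - 2112) + 514217) = (1409*(-481) - 3833456)*(-4*4460544*(-2111) + 514217) = (-677729 - 3833456)*(37664833536 + 514217) = -4511185*37665347753 = -169915351803117305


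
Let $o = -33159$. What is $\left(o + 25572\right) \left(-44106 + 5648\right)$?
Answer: $291780846$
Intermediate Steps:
$\left(o + 25572\right) \left(-44106 + 5648\right) = \left(-33159 + 25572\right) \left(-44106 + 5648\right) = \left(-7587\right) \left(-38458\right) = 291780846$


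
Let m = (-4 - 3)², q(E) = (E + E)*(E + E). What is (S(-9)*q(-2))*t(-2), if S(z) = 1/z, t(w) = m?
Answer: -784/9 ≈ -87.111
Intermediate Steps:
q(E) = 4*E² (q(E) = (2*E)*(2*E) = 4*E²)
m = 49 (m = (-7)² = 49)
t(w) = 49
(S(-9)*q(-2))*t(-2) = ((4*(-2)²)/(-9))*49 = -4*4/9*49 = -⅑*16*49 = -16/9*49 = -784/9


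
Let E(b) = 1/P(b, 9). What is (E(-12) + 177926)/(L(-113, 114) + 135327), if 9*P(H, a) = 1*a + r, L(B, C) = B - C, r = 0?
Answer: 177927/135100 ≈ 1.3170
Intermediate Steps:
P(H, a) = a/9 (P(H, a) = (1*a + 0)/9 = (a + 0)/9 = a/9)
E(b) = 1 (E(b) = 1/((⅑)*9) = 1/1 = 1)
(E(-12) + 177926)/(L(-113, 114) + 135327) = (1 + 177926)/((-113 - 1*114) + 135327) = 177927/((-113 - 114) + 135327) = 177927/(-227 + 135327) = 177927/135100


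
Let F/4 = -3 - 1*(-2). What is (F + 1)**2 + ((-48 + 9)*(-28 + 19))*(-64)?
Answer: -22455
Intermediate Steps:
F = -4 (F = 4*(-3 - 1*(-2)) = 4*(-3 + 2) = 4*(-1) = -4)
(F + 1)**2 + ((-48 + 9)*(-28 + 19))*(-64) = (-4 + 1)**2 + ((-48 + 9)*(-28 + 19))*(-64) = (-3)**2 - 39*(-9)*(-64) = 9 + 351*(-64) = 9 - 22464 = -22455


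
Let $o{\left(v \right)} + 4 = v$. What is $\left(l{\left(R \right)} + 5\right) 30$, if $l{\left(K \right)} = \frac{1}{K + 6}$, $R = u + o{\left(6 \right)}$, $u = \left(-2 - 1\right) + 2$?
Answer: $\frac{1080}{7} \approx 154.29$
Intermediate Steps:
$o{\left(v \right)} = -4 + v$
$u = -1$ ($u = -3 + 2 = -1$)
$R = 1$ ($R = -1 + \left(-4 + 6\right) = -1 + 2 = 1$)
$l{\left(K \right)} = \frac{1}{6 + K}$
$\left(l{\left(R \right)} + 5\right) 30 = \left(\frac{1}{6 + 1} + 5\right) 30 = \left(\frac{1}{7} + 5\right) 30 = \frac{36}{7} \cdot 30 = \frac{1080}{7}$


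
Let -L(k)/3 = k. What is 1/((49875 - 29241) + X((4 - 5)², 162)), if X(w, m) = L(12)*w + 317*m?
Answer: 1/71952 ≈ 1.3898e-5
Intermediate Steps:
L(k) = -3*k
X(w, m) = -36*w + 317*m (X(w, m) = (-3*12)*w + 317*m = -36*w + 317*m)
1/((49875 - 29241) + X((4 - 5)², 162)) = 1/((49875 - 29241) + (-36*(4 - 5)² + 317*162)) = 1/(20634 + (-36*(-1)² + 51354)) = 1/(20634 + (-36*1 + 51354)) = 1/(20634 + (-36 + 51354)) = 1/(20634 + 51318) = 1/71952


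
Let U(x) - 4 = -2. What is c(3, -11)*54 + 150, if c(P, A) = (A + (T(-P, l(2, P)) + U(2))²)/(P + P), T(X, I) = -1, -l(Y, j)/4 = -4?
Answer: 60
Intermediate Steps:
l(Y, j) = 16 (l(Y, j) = -4*(-4) = 16)
U(x) = 2 (U(x) = 4 - 2 = 2)
c(P, A) = (1 + A)/(2*P) (c(P, A) = (A + (-1 + 2)²)/(P + P) = (A + 1²)/((2*P)) = (A + 1)*(1/(2*P)) = (1 + A)*(1/(2*P)) = (1 + A)/(2*P))
c(3, -11)*54 + 150 = ((½)*(1 - 11)/3)*54 + 150 = ((½)*(⅓)*(-10))*54 + 150 = -5/3*54 + 150 = -90 + 150 = 60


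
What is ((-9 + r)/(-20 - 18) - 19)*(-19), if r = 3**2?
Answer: 361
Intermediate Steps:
r = 9
((-9 + r)/(-20 - 18) - 19)*(-19) = ((-9 + 9)/(-20 - 18) - 19)*(-19) = (0/(-38) - 19)*(-19) = (0*(-1/38) - 19)*(-19) = (0 - 19)*(-19) = -19*(-19) = 361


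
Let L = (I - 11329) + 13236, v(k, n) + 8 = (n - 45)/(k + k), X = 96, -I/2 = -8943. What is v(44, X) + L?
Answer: 1741131/88 ≈ 19786.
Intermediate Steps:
I = 17886 (I = -2*(-8943) = 17886)
v(k, n) = -8 + (-45 + n)/(2*k) (v(k, n) = -8 + (n - 45)/(k + k) = -8 + (-45 + n)/((2*k)) = -8 + (-45 + n)*(1/(2*k)) = -8 + (-45 + n)/(2*k))
L = 19793 (L = (17886 - 11329) + 13236 = 6557 + 13236 = 19793)
v(44, X) + L = (½)*(-45 + 96 - 16*44)/44 + 19793 = (½)*(1/44)*(-45 + 96 - 704) + 19793 = (½)*(1/44)*(-653) + 19793 = -653/88 + 19793 = 1741131/88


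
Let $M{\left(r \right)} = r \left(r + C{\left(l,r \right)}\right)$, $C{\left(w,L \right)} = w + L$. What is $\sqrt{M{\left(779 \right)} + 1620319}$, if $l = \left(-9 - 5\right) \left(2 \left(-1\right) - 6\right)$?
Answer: $\sqrt{2921249} \approx 1709.2$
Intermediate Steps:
$l = 112$ ($l = - 14 \left(-2 - 6\right) = \left(-14\right) \left(-8\right) = 112$)
$C{\left(w,L \right)} = L + w$
$M{\left(r \right)} = r \left(112 + 2 r\right)$ ($M{\left(r \right)} = r \left(r + \left(r + 112\right)\right) = r \left(r + \left(112 + r\right)\right) = r \left(112 + 2 r\right)$)
$\sqrt{M{\left(779 \right)} + 1620319} = \sqrt{2 \cdot 779 \left(56 + 779\right) + 1620319} = \sqrt{2 \cdot 779 \cdot 835 + 1620319} = \sqrt{1300930 + 1620319} = \sqrt{2921249}$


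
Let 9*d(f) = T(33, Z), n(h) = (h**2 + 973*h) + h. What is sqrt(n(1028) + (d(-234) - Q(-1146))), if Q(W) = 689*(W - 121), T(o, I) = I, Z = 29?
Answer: 40*sqrt(16487)/3 ≈ 1712.0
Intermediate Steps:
n(h) = h**2 + 974*h
Q(W) = -83369 + 689*W (Q(W) = 689*(-121 + W) = -83369 + 689*W)
d(f) = 29/9 (d(f) = (1/9)*29 = 29/9)
sqrt(n(1028) + (d(-234) - Q(-1146))) = sqrt(1028*(974 + 1028) + (29/9 - (-83369 + 689*(-1146)))) = sqrt(1028*2002 + (29/9 - (-83369 - 789594))) = sqrt(2058056 + (29/9 - 1*(-872963))) = sqrt(2058056 + (29/9 + 872963)) = sqrt(2058056 + 7856696/9) = sqrt(26379200/9) = 40*sqrt(16487)/3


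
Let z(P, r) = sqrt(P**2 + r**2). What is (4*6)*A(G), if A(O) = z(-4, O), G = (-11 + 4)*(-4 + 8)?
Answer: 480*sqrt(2) ≈ 678.82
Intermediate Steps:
G = -28 (G = -7*4 = -28)
A(O) = sqrt(16 + O**2) (A(O) = sqrt((-4)**2 + O**2) = sqrt(16 + O**2))
(4*6)*A(G) = (4*6)*sqrt(16 + (-28)**2) = 24*sqrt(16 + 784) = 24*sqrt(800) = 24*(20*sqrt(2)) = 480*sqrt(2)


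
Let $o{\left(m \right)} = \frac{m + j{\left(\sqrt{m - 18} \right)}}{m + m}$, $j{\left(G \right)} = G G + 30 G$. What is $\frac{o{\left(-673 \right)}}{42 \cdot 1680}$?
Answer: $\frac{341}{23743440} - \frac{i \sqrt{691}}{3165792} \approx 1.4362 \cdot 10^{-5} - 8.3034 \cdot 10^{-6} i$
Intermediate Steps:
$j{\left(G \right)} = G^{2} + 30 G$
$o{\left(m \right)} = \frac{m + \sqrt{-18 + m} \left(30 + \sqrt{-18 + m}\right)}{2 m}$ ($o{\left(m \right)} = \frac{m + \sqrt{m - 18} \left(30 + \sqrt{m - 18}\right)}{m + m} = \frac{m + \sqrt{-18 + m} \left(30 + \sqrt{-18 + m}\right)}{2 m}$)
$\frac{o{\left(-673 \right)}}{42 \cdot 1680} = \frac{\frac{1}{-673} \left(-9 - 673 + 15 \sqrt{-18 - 673}\right)}{42 \cdot 1680} = \frac{\left(- \frac{1}{673}\right) \left(-9 - 673 + 15 \sqrt{-691}\right)}{70560} = - \frac{-9 - 673 + 15 i \sqrt{691}}{673} \cdot \frac{1}{70560} = - \frac{-682 + 15 i \sqrt{691}}{673} \cdot \frac{1}{70560} = \left(\frac{682}{673} - \frac{15 i \sqrt{691}}{673}\right) \frac{1}{70560} = \frac{341}{23743440} - \frac{i \sqrt{691}}{3165792}$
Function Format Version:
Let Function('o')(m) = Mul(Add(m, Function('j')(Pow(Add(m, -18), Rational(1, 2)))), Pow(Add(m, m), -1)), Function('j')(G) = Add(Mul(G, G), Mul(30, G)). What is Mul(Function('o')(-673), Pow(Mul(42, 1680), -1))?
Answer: Add(Rational(341, 23743440), Mul(Rational(-1, 3165792), I, Pow(691, Rational(1, 2)))) ≈ Add(1.4362e-5, Mul(-8.3034e-6, I))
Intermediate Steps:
Function('j')(G) = Add(Pow(G, 2), Mul(30, G))
Function('o')(m) = Mul(Rational(1, 2), Pow(m, -1), Add(m, Mul(Pow(Add(-18, m), Rational(1, 2)), Add(30, Pow(Add(-18, m), Rational(1, 2)))))) (Function('o')(m) = Mul(Add(m, Mul(Pow(Add(m, -18), Rational(1, 2)), Add(30, Pow(Add(m, -18), Rational(1, 2))))), Pow(Add(m, m), -1)) = Mul(Add(m, Mul(Pow(Add(-18, m), Rational(1, 2)), Add(30, Pow(Add(-18, m), Rational(1, 2))))), Pow(Mul(2, m), -1)) = Mul(Add(m, Mul(Pow(Add(-18, m), Rational(1, 2)), Add(30, Pow(Add(-18, m), Rational(1, 2))))), Mul(Rational(1, 2), Pow(m, -1))) = Mul(Rational(1, 2), Pow(m, -1), Add(m, Mul(Pow(Add(-18, m), Rational(1, 2)), Add(30, Pow(Add(-18, m), Rational(1, 2)))))))
Mul(Function('o')(-673), Pow(Mul(42, 1680), -1)) = Mul(Mul(Pow(-673, -1), Add(-9, -673, Mul(15, Pow(Add(-18, -673), Rational(1, 2))))), Pow(Mul(42, 1680), -1)) = Mul(Mul(Rational(-1, 673), Add(-9, -673, Mul(15, Pow(-691, Rational(1, 2))))), Pow(70560, -1)) = Mul(Mul(Rational(-1, 673), Add(-9, -673, Mul(15, Mul(I, Pow(691, Rational(1, 2)))))), Rational(1, 70560)) = Mul(Mul(Rational(-1, 673), Add(-9, -673, Mul(15, I, Pow(691, Rational(1, 2))))), Rational(1, 70560)) = Mul(Mul(Rational(-1, 673), Add(-682, Mul(15, I, Pow(691, Rational(1, 2))))), Rational(1, 70560)) = Mul(Add(Rational(682, 673), Mul(Rational(-15, 673), I, Pow(691, Rational(1, 2)))), Rational(1, 70560)) = Add(Rational(341, 23743440), Mul(Rational(-1, 3165792), I, Pow(691, Rational(1, 2))))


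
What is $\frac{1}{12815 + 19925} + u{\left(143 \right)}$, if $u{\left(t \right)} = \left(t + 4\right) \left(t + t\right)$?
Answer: $\frac{1376455081}{32740} \approx 42042.0$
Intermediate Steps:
$u{\left(t \right)} = 2 t \left(4 + t\right)$ ($u{\left(t \right)} = \left(4 + t\right) 2 t = 2 t \left(4 + t\right)$)
$\frac{1}{12815 + 19925} + u{\left(143 \right)} = \frac{1}{12815 + 19925} + 2 \cdot 143 \left(4 + 143\right) = \frac{1}{32740} + 2 \cdot 143 \cdot 147 = \frac{1}{32740} + 42042 = \frac{1376455081}{32740}$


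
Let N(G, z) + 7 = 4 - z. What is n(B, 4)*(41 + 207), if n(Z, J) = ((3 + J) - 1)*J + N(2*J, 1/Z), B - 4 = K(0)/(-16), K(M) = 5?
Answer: 303304/59 ≈ 5140.7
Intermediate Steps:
N(G, z) = -3 - z (N(G, z) = -7 + (4 - z) = -3 - z)
B = 59/16 (B = 4 + 5/(-16) = 4 + 5*(-1/16) = 4 - 5/16 = 59/16 ≈ 3.6875)
n(Z, J) = -3 - 1/Z + J*(2 + J) (n(Z, J) = ((3 + J) - 1)*J + (-3 - 1/Z) = (2 + J)*J + (-3 - 1/Z) = J*(2 + J) + (-3 - 1/Z) = -3 - 1/Z + J*(2 + J))
n(B, 4)*(41 + 207) = (-3 + 4² - 1/59/16 + 2*4)*(41 + 207) = (-3 + 16 - 1*16/59 + 8)*248 = (-3 + 16 - 16/59 + 8)*248 = (1223/59)*248 = 303304/59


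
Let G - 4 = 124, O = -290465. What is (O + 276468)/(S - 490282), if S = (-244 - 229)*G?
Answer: 13997/550826 ≈ 0.025411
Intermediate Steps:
G = 128 (G = 4 + 124 = 128)
S = -60544 (S = (-244 - 229)*128 = -473*128 = -60544)
(O + 276468)/(S - 490282) = (-290465 + 276468)/(-60544 - 490282) = -13997/(-550826) = -13997*(-1/550826) = 13997/550826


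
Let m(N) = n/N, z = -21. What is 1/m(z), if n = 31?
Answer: -21/31 ≈ -0.67742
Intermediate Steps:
m(N) = 31/N
1/m(z) = 1/(31/(-21)) = 1/(31*(-1/21)) = 1/(-31/21) = -21/31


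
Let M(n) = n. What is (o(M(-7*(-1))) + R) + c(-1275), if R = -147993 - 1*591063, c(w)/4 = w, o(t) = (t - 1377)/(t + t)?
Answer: -5209777/7 ≈ -7.4425e+5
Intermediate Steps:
o(t) = (-1377 + t)/(2*t) (o(t) = (-1377 + t)/((2*t)) = (-1377 + t)*(1/(2*t)) = (-1377 + t)/(2*t))
c(w) = 4*w
R = -739056 (R = -147993 - 591063 = -739056)
(o(M(-7*(-1))) + R) + c(-1275) = ((-1377 - 7*(-1))/(2*((-7*(-1)))) - 739056) + 4*(-1275) = ((½)*(-1377 + 7)/7 - 739056) - 5100 = ((½)*(⅐)*(-1370) - 739056) - 5100 = (-685/7 - 739056) - 5100 = -5174077/7 - 5100 = -5209777/7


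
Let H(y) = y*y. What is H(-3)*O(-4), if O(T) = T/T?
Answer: 9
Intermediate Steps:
O(T) = 1
H(y) = y²
H(-3)*O(-4) = (-3)²*1 = 9*1 = 9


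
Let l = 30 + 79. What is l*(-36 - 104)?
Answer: -15260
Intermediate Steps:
l = 109
l*(-36 - 104) = 109*(-36 - 104) = 109*(-140) = -15260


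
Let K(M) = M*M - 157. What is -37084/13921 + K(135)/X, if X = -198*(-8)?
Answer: 48195893/5512716 ≈ 8.7427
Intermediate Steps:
X = 1584
K(M) = -157 + M² (K(M) = M² - 157 = -157 + M²)
-37084/13921 + K(135)/X = -37084/13921 + (-157 + 135²)/1584 = -37084*1/13921 + (-157 + 18225)*(1/1584) = -37084/13921 + 18068*(1/1584) = -37084/13921 + 4517/396 = 48195893/5512716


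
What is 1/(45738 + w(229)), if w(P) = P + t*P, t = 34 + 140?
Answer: 1/85813 ≈ 1.1653e-5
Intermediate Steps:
t = 174
w(P) = 175*P (w(P) = P + 174*P = 175*P)
1/(45738 + w(229)) = 1/(45738 + 175*229) = 1/(45738 + 40075) = 1/85813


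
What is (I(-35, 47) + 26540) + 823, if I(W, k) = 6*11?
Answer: 27429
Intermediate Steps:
I(W, k) = 66
(I(-35, 47) + 26540) + 823 = (66 + 26540) + 823 = 26606 + 823 = 27429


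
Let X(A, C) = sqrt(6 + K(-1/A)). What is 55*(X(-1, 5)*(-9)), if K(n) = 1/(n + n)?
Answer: -495*sqrt(26)/2 ≈ -1262.0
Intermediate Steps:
K(n) = 1/(2*n)
X(A, C) = sqrt(6 - A/2) (X(A, C) = sqrt(6 + 1/(2*((-1/A)))) = sqrt(6 + (-A)/2) = sqrt(6 - A/2))
55*(X(-1, 5)*(-9)) = 55*((sqrt(24 - 2*(-1))/2)*(-9)) = 55*((sqrt(24 + 2)/2)*(-9)) = 55*((sqrt(26)/2)*(-9)) = 55*(-9*sqrt(26)/2) = -495*sqrt(26)/2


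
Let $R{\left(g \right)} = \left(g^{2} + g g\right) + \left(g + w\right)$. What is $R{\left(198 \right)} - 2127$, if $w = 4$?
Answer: $76483$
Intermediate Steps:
$R{\left(g \right)} = 4 + g + 2 g^{2}$ ($R{\left(g \right)} = \left(g^{2} + g g\right) + \left(g + 4\right) = \left(g^{2} + g^{2}\right) + \left(4 + g\right) = 2 g^{2} + \left(4 + g\right) = 4 + g + 2 g^{2}$)
$R{\left(198 \right)} - 2127 = \left(4 + 198 + 2 \cdot 198^{2}\right) - 2127 = \left(4 + 198 + 2 \cdot 39204\right) - 2127 = \left(4 + 198 + 78408\right) - 2127 = 78610 - 2127 = 76483$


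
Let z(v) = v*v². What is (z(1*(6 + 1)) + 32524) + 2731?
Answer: 35598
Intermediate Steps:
z(v) = v³
(z(1*(6 + 1)) + 32524) + 2731 = ((1*(6 + 1))³ + 32524) + 2731 = ((1*7)³ + 32524) + 2731 = (7³ + 32524) + 2731 = (343 + 32524) + 2731 = 32867 + 2731 = 35598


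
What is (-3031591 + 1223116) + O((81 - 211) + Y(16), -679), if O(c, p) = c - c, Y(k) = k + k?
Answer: -1808475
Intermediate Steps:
Y(k) = 2*k
O(c, p) = 0
(-3031591 + 1223116) + O((81 - 211) + Y(16), -679) = (-3031591 + 1223116) + 0 = -1808475 + 0 = -1808475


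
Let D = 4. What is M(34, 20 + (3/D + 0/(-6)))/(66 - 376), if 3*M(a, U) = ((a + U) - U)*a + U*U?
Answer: -5077/2976 ≈ -1.7060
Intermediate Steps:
M(a, U) = U²/3 + a²/3 (M(a, U) = (((a + U) - U)*a + U*U)/3 = (((U + a) - U)*a + U²)/3 = (a*a + U²)/3 = (a² + U²)/3 = (U² + a²)/3 = U²/3 + a²/3)
M(34, 20 + (3/D + 0/(-6)))/(66 - 376) = ((20 + (3/4 + 0/(-6)))²/3 + (⅓)*34²)/(66 - 376) = ((20 + (3*(¼) + 0*(-⅙)))²/3 + (⅓)*1156)/(-310) = ((20 + (¾ + 0))²/3 + 1156/3)*(-1/310) = ((20 + ¾)²/3 + 1156/3)*(-1/310) = ((83/4)²/3 + 1156/3)*(-1/310) = ((⅓)*(6889/16) + 1156/3)*(-1/310) = (6889/48 + 1156/3)*(-1/310) = (25385/48)*(-1/310) = -5077/2976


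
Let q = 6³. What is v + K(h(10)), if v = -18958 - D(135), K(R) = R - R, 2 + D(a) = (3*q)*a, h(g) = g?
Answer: -106436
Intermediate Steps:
q = 216
D(a) = -2 + 648*a (D(a) = -2 + (3*216)*a = -2 + 648*a)
K(R) = 0
v = -106436 (v = -18958 - (-2 + 648*135) = -18958 - (-2 + 87480) = -18958 - 1*87478 = -18958 - 87478 = -106436)
v + K(h(10)) = -106436 + 0 = -106436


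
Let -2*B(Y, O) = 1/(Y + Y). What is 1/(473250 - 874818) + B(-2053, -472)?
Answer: 98339/824419104 ≈ 0.00011928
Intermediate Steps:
B(Y, O) = -1/(4*Y) (B(Y, O) = -1/(2*(Y + Y)) = -1/(2*Y)/2 = -1/(4*Y))
1/(473250 - 874818) + B(-2053, -472) = 1/(473250 - 874818) - ¼/(-2053) = 1/(-401568) - ¼*(-1/2053) = -1/401568 + 1/8212 = 98339/824419104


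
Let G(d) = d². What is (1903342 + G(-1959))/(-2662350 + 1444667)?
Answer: -5741023/1217683 ≈ -4.7147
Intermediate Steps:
(1903342 + G(-1959))/(-2662350 + 1444667) = (1903342 + (-1959)²)/(-2662350 + 1444667) = (1903342 + 3837681)/(-1217683) = 5741023*(-1/1217683) = -5741023/1217683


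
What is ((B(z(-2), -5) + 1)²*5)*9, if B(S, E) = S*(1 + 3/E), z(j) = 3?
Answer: 1089/5 ≈ 217.80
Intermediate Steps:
((B(z(-2), -5) + 1)²*5)*9 = ((3*(3 - 5)/(-5) + 1)²*5)*9 = ((3*(-⅕)*(-2) + 1)²*5)*9 = ((6/5 + 1)²*5)*9 = ((11/5)²*5)*9 = ((121/25)*5)*9 = (121/5)*9 = 1089/5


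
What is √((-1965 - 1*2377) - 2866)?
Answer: 2*I*√1802 ≈ 84.9*I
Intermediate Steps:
√((-1965 - 1*2377) - 2866) = √((-1965 - 2377) - 2866) = √(-4342 - 2866) = √(-7208) = 2*I*√1802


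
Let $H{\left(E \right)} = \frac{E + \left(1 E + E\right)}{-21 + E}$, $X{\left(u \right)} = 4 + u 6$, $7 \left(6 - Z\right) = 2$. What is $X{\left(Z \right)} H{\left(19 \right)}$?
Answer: $- \frac{7638}{7} \approx -1091.1$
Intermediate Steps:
$Z = \frac{40}{7}$ ($Z = 6 - \frac{2}{7} = \frac{40}{7} \approx 5.7143$)
$X{\left(u \right)} = 4 + 6 u$
$H{\left(E \right)} = \frac{3 E}{-21 + E}$ ($H{\left(E \right)} = \frac{E + \left(E + E\right)}{-21 + E} = \frac{E + 2 E}{-21 + E} = \frac{3 E}{-21 + E}$)
$X{\left(Z \right)} H{\left(19 \right)} = \left(4 + 6 \cdot \frac{40}{7}\right) 3 \cdot 19 \frac{1}{-21 + 19} = \left(4 + \frac{240}{7}\right) 3 \cdot 19 \frac{1}{-2} = \frac{268 \cdot 3 \cdot 19 \left(- \frac{1}{2}\right)}{7} = \frac{268}{7} \left(- \frac{57}{2}\right) = - \frac{7638}{7}$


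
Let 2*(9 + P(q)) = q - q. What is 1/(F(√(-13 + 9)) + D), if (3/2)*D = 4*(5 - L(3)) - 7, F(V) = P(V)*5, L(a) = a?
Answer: -3/133 ≈ -0.022556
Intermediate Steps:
P(q) = -9 (P(q) = -9 + (q - q)/2 = -9 + (½)*0 = -9 + 0 = -9)
F(V) = -45 (F(V) = -9*5 = -45)
D = ⅔ (D = 2*(4*(5 - 1*3) - 7)/3 = 2*(4*(5 - 3) - 7)/3 = 2*(4*2 - 7)/3 = 2*(8 - 7)/3 = (⅔)*1 = ⅔ ≈ 0.66667)
1/(F(√(-13 + 9)) + D) = 1/(-45 + ⅔) = 1/(-133/3) = -3/133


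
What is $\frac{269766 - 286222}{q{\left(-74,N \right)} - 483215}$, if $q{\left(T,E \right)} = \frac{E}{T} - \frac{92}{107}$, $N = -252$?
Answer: $\frac{65149304}{1913038107} \approx 0.034055$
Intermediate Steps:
$q{\left(T,E \right)} = - \frac{92}{107} + \frac{E}{T}$ ($q{\left(T,E \right)} = \frac{E}{T} - \frac{92}{107} = - \frac{92}{107} + \frac{E}{T}$)
$\frac{269766 - 286222}{q{\left(-74,N \right)} - 483215} = \frac{269766 - 286222}{\left(- \frac{92}{107} - \frac{252}{-74}\right) - 483215} = - \frac{16456}{\left(- \frac{92}{107} - - \frac{126}{37}\right) - 483215} = - \frac{16456}{\left(- \frac{92}{107} + \frac{126}{37}\right) - 483215} = - \frac{16456}{\frac{10078}{3959} - 483215} = - \frac{16456}{- \frac{1913038107}{3959}} = \left(-16456\right) \left(- \frac{3959}{1913038107}\right) = \frac{65149304}{1913038107}$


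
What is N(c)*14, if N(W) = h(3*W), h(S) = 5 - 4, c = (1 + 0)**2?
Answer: 14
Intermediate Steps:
c = 1 (c = 1**2 = 1)
h(S) = 1
N(W) = 1
N(c)*14 = 1*14 = 14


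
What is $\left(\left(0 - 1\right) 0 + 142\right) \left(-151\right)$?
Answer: $-21442$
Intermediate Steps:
$\left(\left(0 - 1\right) 0 + 142\right) \left(-151\right) = \left(\left(-1\right) 0 + 142\right) \left(-151\right) = \left(0 + 142\right) \left(-151\right) = 142 \left(-151\right) = -21442$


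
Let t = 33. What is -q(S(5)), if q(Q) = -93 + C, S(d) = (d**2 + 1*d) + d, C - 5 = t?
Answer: 55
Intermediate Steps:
C = 38 (C = 5 + 33 = 38)
S(d) = d**2 + 2*d (S(d) = (d**2 + d) + d = (d + d**2) + d = d**2 + 2*d)
q(Q) = -55 (q(Q) = -93 + 38 = -55)
-q(S(5)) = -1*(-55) = 55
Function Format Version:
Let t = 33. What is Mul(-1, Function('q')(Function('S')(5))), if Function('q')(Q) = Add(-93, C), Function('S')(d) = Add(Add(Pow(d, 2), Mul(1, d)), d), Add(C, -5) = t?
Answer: 55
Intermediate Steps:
C = 38 (C = Add(5, 33) = 38)
Function('S')(d) = Add(Pow(d, 2), Mul(2, d)) (Function('S')(d) = Add(Add(Pow(d, 2), d), d) = Add(Add(d, Pow(d, 2)), d) = Add(Pow(d, 2), Mul(2, d)))
Function('q')(Q) = -55 (Function('q')(Q) = Add(-93, 38) = -55)
Mul(-1, Function('q')(Function('S')(5))) = Mul(-1, -55) = 55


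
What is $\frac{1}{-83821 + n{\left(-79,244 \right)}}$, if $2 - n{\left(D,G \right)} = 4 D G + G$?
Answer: $- \frac{1}{6959} \approx -0.0001437$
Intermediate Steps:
$n{\left(D,G \right)} = 2 - G - 4 D G$ ($n{\left(D,G \right)} = 2 - \left(4 D G + G\right) = 2 - \left(G + 4 D G\right) = 2 - G - 4 D G$)
$\frac{1}{-83821 + n{\left(-79,244 \right)}} = \frac{1}{-83821 - \left(242 - 77104\right)} = \frac{1}{-83821 + \left(2 - 244 + 77104\right)} = \frac{1}{-83821 + 76862} = \frac{1}{-6959} = - \frac{1}{6959}$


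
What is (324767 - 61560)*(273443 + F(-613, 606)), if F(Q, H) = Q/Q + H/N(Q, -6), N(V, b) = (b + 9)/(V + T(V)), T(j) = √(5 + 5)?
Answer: 39380504926 + 53167814*√10 ≈ 3.9549e+10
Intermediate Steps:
T(j) = √10
N(V, b) = (9 + b)/(V + √10) (N(V, b) = (b + 9)/(V + √10) = (9 + b)/(V + √10))
F(Q, H) = 1 + H*(Q/3 + √10/3) (F(Q, H) = Q/Q + H/(((9 - 6)/(Q + √10))) = 1 + H/((3/(Q + √10))) = 1 + H*(Q/3 + √10/3))
(324767 - 61560)*(273443 + F(-613, 606)) = (324767 - 61560)*(273443 + (1 + (⅓)*606*(-613 + √10))) = 263207*(273443 + (1 + (-123826 + 202*√10))) = 263207*(273443 + (-123825 + 202*√10)) = 263207*(149618 + 202*√10) = 39380504926 + 53167814*√10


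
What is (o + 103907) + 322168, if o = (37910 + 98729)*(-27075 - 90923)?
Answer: -16122702647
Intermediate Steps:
o = -16123128722 (o = 136639*(-117998) = -16123128722)
(o + 103907) + 322168 = (-16123128722 + 103907) + 322168 = -16123024815 + 322168 = -16122702647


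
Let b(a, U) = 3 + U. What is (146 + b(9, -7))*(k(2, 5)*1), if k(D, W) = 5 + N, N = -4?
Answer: 142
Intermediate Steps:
k(D, W) = 1 (k(D, W) = 5 - 4 = 1)
(146 + b(9, -7))*(k(2, 5)*1) = (146 + (3 - 7))*(1*1) = (146 - 4)*1 = 142*1 = 142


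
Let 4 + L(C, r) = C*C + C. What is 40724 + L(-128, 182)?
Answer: 56976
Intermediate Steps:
L(C, r) = -4 + C + C² (L(C, r) = -4 + (C*C + C) = -4 + (C² + C) = -4 + (C + C²) = -4 + C + C²)
40724 + L(-128, 182) = 40724 + (-4 - 128 + (-128)²) = 40724 + (-4 - 128 + 16384) = 40724 + 16252 = 56976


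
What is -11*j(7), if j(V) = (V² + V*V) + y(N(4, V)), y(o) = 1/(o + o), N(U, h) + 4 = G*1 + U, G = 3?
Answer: -6479/6 ≈ -1079.8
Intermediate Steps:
N(U, h) = -1 + U (N(U, h) = -4 + (3*1 + U) = -4 + (3 + U) = -1 + U)
y(o) = 1/(2*o)
j(V) = ⅙ + 2*V² (j(V) = (V² + V*V) + 1/(2*(-1 + 4)) = (V² + V²) + (½)/3 = 2*V² + (½)*(⅓) = 2*V² + ⅙ = ⅙ + 2*V²)
-11*j(7) = -11*(⅙ + 2*7²) = -11*(⅙ + 2*49) = -11*(⅙ + 98) = -11*589/6 = -6479/6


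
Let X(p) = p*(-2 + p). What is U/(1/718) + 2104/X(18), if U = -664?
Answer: -17162809/36 ≈ -4.7674e+5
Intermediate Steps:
U/(1/718) + 2104/X(18) = -664/(1/718) + 2104/((18*(-2 + 18))) = -664/1/718 + 2104/((18*16)) = -664*718 + 2104/288 = -476752 + 2104*(1/288) = -476752 + 263/36 = -17162809/36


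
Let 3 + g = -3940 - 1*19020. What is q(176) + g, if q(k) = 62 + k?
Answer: -22725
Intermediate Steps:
g = -22963 (g = -3 + (-3940 - 1*19020) = -3 + (-3940 - 19020) = -3 - 22960 = -22963)
q(176) + g = (62 + 176) - 22963 = 238 - 22963 = -22725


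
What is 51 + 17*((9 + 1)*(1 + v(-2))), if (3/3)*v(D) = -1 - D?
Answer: 391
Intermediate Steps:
v(D) = -1 - D
51 + 17*((9 + 1)*(1 + v(-2))) = 51 + 17*((9 + 1)*(1 + (-1 - 1*(-2)))) = 51 + 17*(10*(1 + (-1 + 2))) = 51 + 17*(10*(1 + 1)) = 51 + 17*(10*2) = 51 + 17*20 = 51 + 340 = 391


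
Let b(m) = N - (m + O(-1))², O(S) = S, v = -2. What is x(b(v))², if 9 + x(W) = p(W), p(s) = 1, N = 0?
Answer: 64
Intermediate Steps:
b(m) = -(-1 + m)² (b(m) = 0 - (m - 1)² = 0 - (-1 + m)² = -(-1 + m)²)
x(W) = -8 (x(W) = -9 + 1 = -8)
x(b(v))² = (-8)² = 64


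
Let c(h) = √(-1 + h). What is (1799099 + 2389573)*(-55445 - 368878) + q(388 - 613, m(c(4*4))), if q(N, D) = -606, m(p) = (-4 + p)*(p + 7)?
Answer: -1777349869662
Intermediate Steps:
m(p) = (-4 + p)*(7 + p)
(1799099 + 2389573)*(-55445 - 368878) + q(388 - 613, m(c(4*4))) = (1799099 + 2389573)*(-55445 - 368878) - 606 = 4188672*(-424323) - 606 = -1777349869056 - 606 = -1777349869662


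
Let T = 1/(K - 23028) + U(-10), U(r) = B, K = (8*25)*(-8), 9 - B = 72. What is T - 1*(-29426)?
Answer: 723151963/24628 ≈ 29363.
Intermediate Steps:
B = -63 (B = 9 - 1*72 = 9 - 72 = -63)
K = -1600 (K = 200*(-8) = -1600)
U(r) = -63
T = -1551565/24628 (T = 1/(-1600 - 23028) - 63 = 1/(-24628) - 63 = -1/24628 - 63 = -1551565/24628 ≈ -63.000)
T - 1*(-29426) = -1551565/24628 - 1*(-29426) = -1551565/24628 + 29426 = 723151963/24628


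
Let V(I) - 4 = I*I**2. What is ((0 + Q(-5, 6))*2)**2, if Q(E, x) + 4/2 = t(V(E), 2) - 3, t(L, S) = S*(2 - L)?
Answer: 232324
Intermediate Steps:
V(I) = 4 + I**3 (V(I) = 4 + I*I**2 = 4 + I**3)
Q(E, x) = -9 - 2*E**3 (Q(E, x) = -2 + (2*(2 - (4 + E**3)) - 3) = -2 + (2*(2 + (-4 - E**3)) - 3) = -2 + (2*(-2 - E**3) - 3) = -2 + ((-4 - 2*E**3) - 3) = -2 + (-7 - 2*E**3) = -9 - 2*E**3)
((0 + Q(-5, 6))*2)**2 = ((0 + (-9 - 2*(-5)**3))*2)**2 = ((0 + (-9 - 2*(-125)))*2)**2 = ((0 + (-9 + 250))*2)**2 = ((0 + 241)*2)**2 = (241*2)**2 = 482**2 = 232324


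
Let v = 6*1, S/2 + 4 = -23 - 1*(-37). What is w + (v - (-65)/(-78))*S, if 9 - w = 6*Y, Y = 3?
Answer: 283/3 ≈ 94.333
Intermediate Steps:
w = -9 (w = 9 - 6*3 = 9 - 1*18 = 9 - 18 = -9)
S = 20 (S = -8 + 2*(-23 - 1*(-37)) = -8 + 2*(-23 + 37) = -8 + 2*14 = -8 + 28 = 20)
v = 6
w + (v - (-65)/(-78))*S = -9 + (6 - (-65)/(-78))*20 = -9 + (6 - (-65)*(-1)/78)*20 = -9 + (6 - 1*5/6)*20 = -9 + (6 - 5/6)*20 = -9 + (31/6)*20 = -9 + 310/3 = 283/3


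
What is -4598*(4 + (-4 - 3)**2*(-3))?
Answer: 657514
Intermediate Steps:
-4598*(4 + (-4 - 3)**2*(-3)) = -4598*(4 + (-7)**2*(-3)) = -4598*(4 + 49*(-3)) = -4598*(4 - 147) = -4598*(-143) = 657514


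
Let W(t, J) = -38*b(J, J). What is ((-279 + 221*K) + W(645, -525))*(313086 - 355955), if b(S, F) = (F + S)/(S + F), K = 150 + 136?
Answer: -2695988541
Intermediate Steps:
K = 286
b(S, F) = 1 (b(S, F) = (F + S)/(F + S) = 1)
W(t, J) = -38 (W(t, J) = -38*1 = -38)
((-279 + 221*K) + W(645, -525))*(313086 - 355955) = ((-279 + 221*286) - 38)*(313086 - 355955) = ((-279 + 63206) - 38)*(-42869) = (62927 - 38)*(-42869) = 62889*(-42869) = -2695988541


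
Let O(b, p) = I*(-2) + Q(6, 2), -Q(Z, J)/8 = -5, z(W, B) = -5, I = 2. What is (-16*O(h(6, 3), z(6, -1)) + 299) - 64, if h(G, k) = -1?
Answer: -341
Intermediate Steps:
Q(Z, J) = 40 (Q(Z, J) = -8*(-5) = 40)
O(b, p) = 36 (O(b, p) = 2*(-2) + 40 = -4 + 40 = 36)
(-16*O(h(6, 3), z(6, -1)) + 299) - 64 = (-16*36 + 299) - 64 = (-576 + 299) - 64 = -277 - 64 = -341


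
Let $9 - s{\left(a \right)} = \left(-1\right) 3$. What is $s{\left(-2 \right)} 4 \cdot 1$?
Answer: $48$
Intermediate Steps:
$s{\left(a \right)} = 12$ ($s{\left(a \right)} = 9 - \left(-1\right) 3 = 9 - -3 = 9 + 3 = 12$)
$s{\left(-2 \right)} 4 \cdot 1 = 12 \cdot 4 \cdot 1 = 48 \cdot 1 = 48$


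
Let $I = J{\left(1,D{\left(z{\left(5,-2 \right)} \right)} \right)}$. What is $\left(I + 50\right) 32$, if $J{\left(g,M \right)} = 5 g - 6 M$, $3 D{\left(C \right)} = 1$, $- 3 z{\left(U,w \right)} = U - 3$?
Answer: $1696$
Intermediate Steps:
$z{\left(U,w \right)} = 1 - \frac{U}{3}$ ($z{\left(U,w \right)} = - \frac{U - 3}{3} = - \frac{-3 + U}{3} = 1 - \frac{U}{3}$)
$D{\left(C \right)} = \frac{1}{3}$ ($D{\left(C \right)} = \frac{1}{3} \cdot 1 = \frac{1}{3}$)
$J{\left(g,M \right)} = - 6 M + 5 g$
$I = 3$ ($I = \left(-6\right) \frac{1}{3} + 5 \cdot 1 = -2 + 5 = 3$)
$\left(I + 50\right) 32 = \left(3 + 50\right) 32 = 53 \cdot 32 = 1696$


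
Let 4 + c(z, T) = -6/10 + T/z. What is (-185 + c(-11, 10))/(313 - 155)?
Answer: -5239/4345 ≈ -1.2058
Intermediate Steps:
c(z, T) = -23/5 + T/z (c(z, T) = -4 + (-6/10 + T/z) = -4 + (-6*⅒ + T/z) = -4 + (-⅗ + T/z) = -23/5 + T/z)
(-185 + c(-11, 10))/(313 - 155) = (-185 + (-23/5 + 10/(-11)))/(313 - 155) = (-185 + (-23/5 + 10*(-1/11)))/158 = (-185 + (-23/5 - 10/11))*(1/158) = (-185 - 303/55)*(1/158) = -10478/55*1/158 = -5239/4345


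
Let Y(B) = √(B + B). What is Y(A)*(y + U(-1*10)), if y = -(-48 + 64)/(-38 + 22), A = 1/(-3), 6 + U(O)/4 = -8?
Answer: -55*I*√6/3 ≈ -44.907*I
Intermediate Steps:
U(O) = -56 (U(O) = -24 + 4*(-8) = -24 - 32 = -56)
A = -⅓ ≈ -0.33333
Y(B) = √2*√B (Y(B) = √(2*B) = √2*√B)
y = 1 (y = -16/(-16) = -16*(-1)/16 = -1*(-1) = 1)
Y(A)*(y + U(-1*10)) = (√2*√(-⅓))*(1 - 56) = (√2*(I*√3/3))*(-55) = (I*√6/3)*(-55) = -55*I*√6/3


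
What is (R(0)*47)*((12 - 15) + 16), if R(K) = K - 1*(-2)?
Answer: 1222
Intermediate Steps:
R(K) = 2 + K (R(K) = K + 2 = 2 + K)
(R(0)*47)*((12 - 15) + 16) = ((2 + 0)*47)*((12 - 15) + 16) = (2*47)*(-3 + 16) = 94*13 = 1222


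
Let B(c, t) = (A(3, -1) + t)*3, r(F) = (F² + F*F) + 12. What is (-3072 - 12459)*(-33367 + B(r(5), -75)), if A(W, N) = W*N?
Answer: 521857131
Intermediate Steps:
A(W, N) = N*W
r(F) = 12 + 2*F² (r(F) = (F² + F²) + 12 = 2*F² + 12 = 12 + 2*F²)
B(c, t) = -9 + 3*t (B(c, t) = (-1*3 + t)*3 = (-3 + t)*3 = -9 + 3*t)
(-3072 - 12459)*(-33367 + B(r(5), -75)) = (-3072 - 12459)*(-33367 + (-9 + 3*(-75))) = -15531*(-33367 + (-9 - 225)) = -15531*(-33367 - 234) = -15531*(-33601) = 521857131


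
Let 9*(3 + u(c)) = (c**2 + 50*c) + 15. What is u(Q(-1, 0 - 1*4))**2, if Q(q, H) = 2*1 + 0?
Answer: 8464/81 ≈ 104.49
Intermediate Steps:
Q(q, H) = 2 (Q(q, H) = 2 + 0 = 2)
u(c) = -4/3 + c**2/9 + 50*c/9 (u(c) = -3 + ((c**2 + 50*c) + 15)/9 = -3 + (15 + c**2 + 50*c)/9 = -3 + (5/3 + c**2/9 + 50*c/9) = -4/3 + c**2/9 + 50*c/9)
u(Q(-1, 0 - 1*4))**2 = (-4/3 + (1/9)*2**2 + (50/9)*2)**2 = (-4/3 + (1/9)*4 + 100/9)**2 = (-4/3 + 4/9 + 100/9)**2 = (92/9)**2 = 8464/81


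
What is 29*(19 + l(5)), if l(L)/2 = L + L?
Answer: 1131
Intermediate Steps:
l(L) = 4*L (l(L) = 2*(L + L) = 2*(2*L) = 4*L)
29*(19 + l(5)) = 29*(19 + 4*5) = 29*(19 + 20) = 29*39 = 1131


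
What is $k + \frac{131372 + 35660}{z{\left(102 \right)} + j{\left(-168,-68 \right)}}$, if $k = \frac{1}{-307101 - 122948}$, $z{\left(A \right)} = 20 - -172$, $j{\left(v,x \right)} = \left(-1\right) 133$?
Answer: $\frac{71831944509}{25372891} \approx 2831.1$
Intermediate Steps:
$j{\left(v,x \right)} = -133$
$z{\left(A \right)} = 192$ ($z{\left(A \right)} = 20 + 172 = 192$)
$k = - \frac{1}{430049}$ ($k = \frac{1}{-430049} = - \frac{1}{430049} \approx -2.3253 \cdot 10^{-6}$)
$k + \frac{131372 + 35660}{z{\left(102 \right)} + j{\left(-168,-68 \right)}} = - \frac{1}{430049} + \frac{131372 + 35660}{192 - 133} = - \frac{1}{430049} + \frac{167032}{59} = \frac{71831944509}{25372891}$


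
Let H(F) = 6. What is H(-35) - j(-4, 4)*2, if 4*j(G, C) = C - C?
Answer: 6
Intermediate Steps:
j(G, C) = 0 (j(G, C) = (C - C)/4 = (¼)*0 = 0)
H(-35) - j(-4, 4)*2 = 6 - 0*2 = 6 - 1*0 = 6 + 0 = 6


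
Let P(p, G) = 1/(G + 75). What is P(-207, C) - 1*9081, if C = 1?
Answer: -690155/76 ≈ -9081.0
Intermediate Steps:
P(p, G) = 1/(75 + G)
P(-207, C) - 1*9081 = 1/(75 + 1) - 1*9081 = 1/76 - 9081 = -690155/76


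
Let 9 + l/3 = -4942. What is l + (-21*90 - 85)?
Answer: -16828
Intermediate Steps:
l = -14853 (l = -27 + 3*(-4942) = -27 - 14826 = -14853)
l + (-21*90 - 85) = -14853 + (-21*90 - 85) = -14853 + (-1890 - 85) = -14853 - 1975 = -16828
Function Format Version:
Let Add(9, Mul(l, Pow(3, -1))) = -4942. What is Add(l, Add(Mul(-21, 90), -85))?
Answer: -16828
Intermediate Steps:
l = -14853 (l = Add(-27, Mul(3, -4942)) = Add(-27, -14826) = -14853)
Add(l, Add(Mul(-21, 90), -85)) = Add(-14853, Add(Mul(-21, 90), -85)) = Add(-14853, Add(-1890, -85)) = Add(-14853, -1975) = -16828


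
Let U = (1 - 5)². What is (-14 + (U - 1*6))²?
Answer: 16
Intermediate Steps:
U = 16 (U = (-4)² = 16)
(-14 + (U - 1*6))² = (-14 + (16 - 1*6))² = (-14 + (16 - 6))² = (-14 + 10)² = (-4)² = 16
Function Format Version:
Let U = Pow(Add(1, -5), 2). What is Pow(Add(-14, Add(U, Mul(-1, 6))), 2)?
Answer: 16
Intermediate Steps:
U = 16 (U = Pow(-4, 2) = 16)
Pow(Add(-14, Add(U, Mul(-1, 6))), 2) = Pow(Add(-14, Add(16, Mul(-1, 6))), 2) = Pow(Add(-14, Add(16, -6)), 2) = Pow(Add(-14, 10), 2) = Pow(-4, 2) = 16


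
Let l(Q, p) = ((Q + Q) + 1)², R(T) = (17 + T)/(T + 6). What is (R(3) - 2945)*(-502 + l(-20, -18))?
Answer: -26988215/9 ≈ -2.9987e+6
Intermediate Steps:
R(T) = (17 + T)/(6 + T)
l(Q, p) = (1 + 2*Q)² (l(Q, p) = (2*Q + 1)² = (1 + 2*Q)²)
(R(3) - 2945)*(-502 + l(-20, -18)) = ((17 + 3)/(6 + 3) - 2945)*(-502 + (1 + 2*(-20))²) = (20/9 - 2945)*(-502 + (1 - 40)²) = ((⅑)*20 - 2945)*(-502 + (-39)²) = (20/9 - 2945)*(-502 + 1521) = -26485/9*1019 = -26988215/9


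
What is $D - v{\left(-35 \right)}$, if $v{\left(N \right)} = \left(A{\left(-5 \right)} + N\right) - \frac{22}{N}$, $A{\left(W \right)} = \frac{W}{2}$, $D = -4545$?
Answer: $- \frac{315569}{70} \approx -4508.1$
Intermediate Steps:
$A{\left(W \right)} = \frac{W}{2}$ ($A{\left(W \right)} = W \frac{1}{2} = \frac{W}{2}$)
$v{\left(N \right)} = - \frac{5}{2} + N - \frac{22}{N}$ ($v{\left(N \right)} = \left(\frac{1}{2} \left(-5\right) + N\right) - \frac{22}{N} = \left(- \frac{5}{2} + N\right) - \frac{22}{N} = - \frac{5}{2} + N - \frac{22}{N}$)
$D - v{\left(-35 \right)} = -4545 - \left(- \frac{5}{2} - 35 - \frac{22}{-35}\right) = -4545 - \left(- \frac{5}{2} - 35 - - \frac{22}{35}\right) = -4545 - \left(- \frac{5}{2} - 35 + \frac{22}{35}\right) = -4545 - - \frac{2581}{70} = -4545 + \frac{2581}{70} = - \frac{315569}{70}$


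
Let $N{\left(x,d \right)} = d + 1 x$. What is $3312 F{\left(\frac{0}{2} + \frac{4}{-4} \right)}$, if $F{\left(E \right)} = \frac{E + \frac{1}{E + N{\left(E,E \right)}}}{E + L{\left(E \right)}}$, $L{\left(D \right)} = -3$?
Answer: $1104$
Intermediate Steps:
$N{\left(x,d \right)} = d + x$
$F{\left(E \right)} = \frac{E + \frac{1}{3 E}}{-3 + E}$ ($F{\left(E \right)} = \frac{E + \frac{1}{E + \left(E + E\right)}}{E - 3} = \frac{E + \frac{1}{E + 2 E}}{-3 + E} = \frac{E + \frac{1}{3 E}}{-3 + E}$)
$3312 F{\left(\frac{0}{2} + \frac{4}{-4} \right)} = 3312 \frac{\frac{1}{3} + \left(\frac{0}{2} + \frac{4}{-4}\right)^{2}}{\left(\frac{0}{2} + \frac{4}{-4}\right) \left(-3 + \left(\frac{0}{2} + \frac{4}{-4}\right)\right)} = 3312 \frac{\frac{1}{3} + \left(0 \cdot \frac{1}{2} + 4 \left(- \frac{1}{4}\right)\right)^{2}}{\left(0 \cdot \frac{1}{2} + 4 \left(- \frac{1}{4}\right)\right) \left(-3 + \left(0 \cdot \frac{1}{2} + 4 \left(- \frac{1}{4}\right)\right)\right)} = 3312 \frac{\frac{1}{3} + \left(0 - 1\right)^{2}}{\left(0 - 1\right) \left(-3 + \left(0 - 1\right)\right)} = 3312 \frac{\frac{1}{3} + \left(-1\right)^{2}}{\left(-1\right) \left(-3 - 1\right)} = 3312 \left(- \frac{\frac{1}{3} + 1}{-4}\right) = 3312 \left(\left(-1\right) \left(- \frac{1}{4}\right) \frac{4}{3}\right) = 3312 \cdot \frac{1}{3} = 1104$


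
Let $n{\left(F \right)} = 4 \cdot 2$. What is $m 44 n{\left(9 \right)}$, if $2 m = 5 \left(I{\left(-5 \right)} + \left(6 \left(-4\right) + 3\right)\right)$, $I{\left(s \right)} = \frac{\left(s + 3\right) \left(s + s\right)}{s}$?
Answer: $-22000$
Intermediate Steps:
$n{\left(F \right)} = 8$
$I{\left(s \right)} = 6 + 2 s$ ($I{\left(s \right)} = \frac{\left(3 + s\right) 2 s}{s} = \frac{2 s \left(3 + s\right)}{s} = 6 + 2 s$)
$m = - \frac{125}{2}$ ($m = \frac{5 \left(\left(6 + 2 \left(-5\right)\right) + \left(6 \left(-4\right) + 3\right)\right)}{2} = \frac{5 \left(\left(6 - 10\right) + \left(-24 + 3\right)\right)}{2} = \frac{5 \left(-4 - 21\right)}{2} = \frac{5 \left(-25\right)}{2} = \frac{1}{2} \left(-125\right) = - \frac{125}{2} \approx -62.5$)
$m 44 n{\left(9 \right)} = \left(- \frac{125}{2}\right) 44 \cdot 8 = \left(-2750\right) 8 = -22000$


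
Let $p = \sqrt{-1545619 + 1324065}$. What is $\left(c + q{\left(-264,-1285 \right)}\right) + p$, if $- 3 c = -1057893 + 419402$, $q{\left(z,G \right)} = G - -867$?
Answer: $\frac{637237}{3} + i \sqrt{221554} \approx 2.1241 \cdot 10^{5} + 470.7 i$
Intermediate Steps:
$p = i \sqrt{221554}$ ($p = \sqrt{-221554} = i \sqrt{221554} \approx 470.7 i$)
$q{\left(z,G \right)} = 867 + G$ ($q{\left(z,G \right)} = G + 867 = 867 + G$)
$c = \frac{638491}{3}$ ($c = - \frac{-1057893 + 419402}{3} = \left(- \frac{1}{3}\right) \left(-638491\right) = \frac{638491}{3} \approx 2.1283 \cdot 10^{5}$)
$\left(c + q{\left(-264,-1285 \right)}\right) + p = \left(\frac{638491}{3} + \left(867 - 1285\right)\right) + i \sqrt{221554} = \left(\frac{638491}{3} - 418\right) + i \sqrt{221554} = \frac{637237}{3} + i \sqrt{221554}$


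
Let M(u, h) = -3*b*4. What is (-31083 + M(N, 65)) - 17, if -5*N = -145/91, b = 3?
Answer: -31136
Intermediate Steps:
N = 29/91 (N = -(-29)/91 = -⅕*(-145/91) = 29/91 ≈ 0.31868)
M(u, h) = -36 (M(u, h) = -3*3*4 = -9*4 = -36)
(-31083 + M(N, 65)) - 17 = (-31083 - 36) - 17 = -31119 - 17 = -31136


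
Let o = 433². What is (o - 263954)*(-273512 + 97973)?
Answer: 13422589635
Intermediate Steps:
o = 187489
(o - 263954)*(-273512 + 97973) = (187489 - 263954)*(-273512 + 97973) = -76465*(-175539) = 13422589635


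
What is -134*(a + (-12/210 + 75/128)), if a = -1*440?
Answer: 131911677/2240 ≈ 58889.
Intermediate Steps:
a = -440
-134*(a + (-12/210 + 75/128)) = -134*(-440 + (-12/210 + 75/128)) = -134*(-440 + (-12*1/210 + 75*(1/128))) = -134*(-440 + (-2/35 + 75/128)) = -134*(-440 + 2369/4480) = -134*(-1968831/4480) = 131911677/2240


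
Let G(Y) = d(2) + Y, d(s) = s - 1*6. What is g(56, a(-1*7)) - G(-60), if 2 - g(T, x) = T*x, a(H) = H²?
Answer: -2678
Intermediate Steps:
g(T, x) = 2 - T*x
d(s) = -6 + s (d(s) = s - 6 = -6 + s)
G(Y) = -4 + Y (G(Y) = (-6 + 2) + Y = -4 + Y)
g(56, a(-1*7)) - G(-60) = (2 - 1*56*(-1*7)²) - (-4 - 60) = (2 - 1*56*(-7)²) - 1*(-64) = (2 - 1*56*49) + 64 = (2 - 2744) + 64 = -2742 + 64 = -2678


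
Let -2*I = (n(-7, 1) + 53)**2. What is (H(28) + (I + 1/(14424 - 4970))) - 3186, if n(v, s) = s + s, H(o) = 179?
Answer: -21363676/4727 ≈ -4519.5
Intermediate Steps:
n(v, s) = 2*s
I = -3025/2 (I = -(2*1 + 53)**2/2 = -(2 + 53)**2/2 = -1/2*55**2 = -1/2*3025 = -3025/2 ≈ -1512.5)
(H(28) + (I + 1/(14424 - 4970))) - 3186 = (179 + (-3025/2 + 1/(14424 - 4970))) - 3186 = (179 + (-3025/2 + 1/9454)) - 3186 = (179 - 7149587/4727) - 3186 = -6303454/4727 - 3186 = -21363676/4727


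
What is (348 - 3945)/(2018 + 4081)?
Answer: -1199/2033 ≈ -0.58977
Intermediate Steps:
(348 - 3945)/(2018 + 4081) = -3597/6099 = -3597*1/6099 = -1199/2033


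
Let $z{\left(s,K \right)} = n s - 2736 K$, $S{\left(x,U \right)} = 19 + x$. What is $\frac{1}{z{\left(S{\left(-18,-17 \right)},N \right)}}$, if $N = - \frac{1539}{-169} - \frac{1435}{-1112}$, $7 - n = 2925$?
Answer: $- \frac{23491}{736774724} \approx -3.1884 \cdot 10^{-5}$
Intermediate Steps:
$n = -2918$ ($n = 7 - 2925 = -2918$)
$N = \frac{1953883}{187928}$ ($N = \left(-1539\right) \left(- \frac{1}{169}\right) - - \frac{1435}{1112} = \frac{1539}{169} + \frac{1435}{1112} = \frac{1953883}{187928} \approx 10.397$)
$z{\left(s,K \right)} = - 2918 s - 2736 K$
$\frac{1}{z{\left(S{\left(-18,-17 \right)},N \right)}} = \frac{1}{- 2918 \left(19 - 18\right) - \frac{668227986}{23491}} = \frac{1}{\left(-2918\right) 1 - \frac{668227986}{23491}} = \frac{1}{-2918 - \frac{668227986}{23491}} = \frac{1}{- \frac{736774724}{23491}} = - \frac{23491}{736774724}$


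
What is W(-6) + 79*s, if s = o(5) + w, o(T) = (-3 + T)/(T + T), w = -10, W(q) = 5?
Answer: -3846/5 ≈ -769.20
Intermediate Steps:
o(T) = (-3 + T)/(2*T) (o(T) = (-3 + T)/((2*T)) = (-3 + T)*(1/(2*T)) = (-3 + T)/(2*T))
s = -49/5 (s = (½)*(-3 + 5)/5 - 10 = (½)*(⅕)*2 - 10 = ⅕ - 10 = -49/5 ≈ -9.8000)
W(-6) + 79*s = 5 + 79*(-49/5) = 5 - 3871/5 = -3846/5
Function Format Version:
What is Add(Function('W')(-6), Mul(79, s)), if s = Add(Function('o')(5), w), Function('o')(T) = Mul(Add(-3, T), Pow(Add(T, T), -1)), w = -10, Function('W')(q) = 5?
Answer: Rational(-3846, 5) ≈ -769.20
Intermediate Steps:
Function('o')(T) = Mul(Rational(1, 2), Pow(T, -1), Add(-3, T)) (Function('o')(T) = Mul(Add(-3, T), Pow(Mul(2, T), -1)) = Mul(Add(-3, T), Mul(Rational(1, 2), Pow(T, -1))) = Mul(Rational(1, 2), Pow(T, -1), Add(-3, T)))
s = Rational(-49, 5) (s = Add(Mul(Rational(1, 2), Pow(5, -1), Add(-3, 5)), -10) = Add(Mul(Rational(1, 2), Rational(1, 5), 2), -10) = Add(Rational(1, 5), -10) = Rational(-49, 5) ≈ -9.8000)
Add(Function('W')(-6), Mul(79, s)) = Add(5, Mul(79, Rational(-49, 5))) = Add(5, Rational(-3871, 5)) = Rational(-3846, 5)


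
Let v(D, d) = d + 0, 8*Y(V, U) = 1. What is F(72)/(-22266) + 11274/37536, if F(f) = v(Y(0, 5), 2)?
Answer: 20912651/69648048 ≈ 0.30026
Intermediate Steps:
Y(V, U) = ⅛ (Y(V, U) = (⅛)*1 = ⅛)
v(D, d) = d
F(f) = 2
F(72)/(-22266) + 11274/37536 = 2/(-22266) + 11274/37536 = 2*(-1/22266) + 11274*(1/37536) = -1/11133 + 1879/6256 = 20912651/69648048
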